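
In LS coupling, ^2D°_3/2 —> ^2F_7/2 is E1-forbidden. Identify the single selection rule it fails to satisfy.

the ΔJ = 0, ±1 rule

ΔJ = 0, ±1 (not J=0↔0): J: 3/2 → 7/2, ΔJ = +2 — fails.
Parity must change: odd → even — ok.
ΔL = 0, ±1 (not L=0↔0): L: 2 → 3, ΔL = +1 — ok.
ΔS = 0: S: 1/2 → 1/2 — ok.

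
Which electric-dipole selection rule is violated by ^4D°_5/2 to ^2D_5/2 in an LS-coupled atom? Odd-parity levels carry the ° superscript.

Parity must change: odd → even — satisfied.
ΔS = 0: S: 3/2 → 1/2 — violated.
ΔL = 0, ±1 (not L=0↔0): L: 2 → 2, ΔL = +0 — satisfied.
ΔJ = 0, ±1 (not J=0↔0): J: 5/2 → 5/2, ΔJ = +0 — satisfied.

the ΔS = 0 rule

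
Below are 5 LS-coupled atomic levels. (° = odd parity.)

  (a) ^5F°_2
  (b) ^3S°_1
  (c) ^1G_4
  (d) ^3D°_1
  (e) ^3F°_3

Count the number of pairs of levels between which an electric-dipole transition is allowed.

0

(a)–(b): forbidden (parity, ΔS, ΔL).
(a)–(c): forbidden (ΔS, ΔJ).
(a)–(d): forbidden (parity, ΔS).
(a)–(e): forbidden (parity, ΔS).
(b)–(c): forbidden (ΔS, ΔL, ΔJ).
(b)–(d): forbidden (parity, ΔL).
(b)–(e): forbidden (parity, ΔL, ΔJ).
(c)–(d): forbidden (ΔS, ΔL, ΔJ).
(c)–(e): forbidden (ΔS).
(d)–(e): forbidden (parity, ΔJ).
Allowed pairs: 0 of 10.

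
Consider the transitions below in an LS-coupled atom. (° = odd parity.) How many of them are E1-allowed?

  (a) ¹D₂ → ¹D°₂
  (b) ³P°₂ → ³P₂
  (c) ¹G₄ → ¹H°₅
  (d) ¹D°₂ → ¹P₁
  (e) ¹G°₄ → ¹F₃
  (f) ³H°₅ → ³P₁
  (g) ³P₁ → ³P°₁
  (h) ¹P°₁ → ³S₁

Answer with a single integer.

(a) allowed
(b) allowed
(c) allowed
(d) allowed
(e) allowed
(f) forbidden (ΔL, ΔJ fail)
(g) allowed
(h) forbidden (ΔS fails)
Total allowed: 6 of 8.

6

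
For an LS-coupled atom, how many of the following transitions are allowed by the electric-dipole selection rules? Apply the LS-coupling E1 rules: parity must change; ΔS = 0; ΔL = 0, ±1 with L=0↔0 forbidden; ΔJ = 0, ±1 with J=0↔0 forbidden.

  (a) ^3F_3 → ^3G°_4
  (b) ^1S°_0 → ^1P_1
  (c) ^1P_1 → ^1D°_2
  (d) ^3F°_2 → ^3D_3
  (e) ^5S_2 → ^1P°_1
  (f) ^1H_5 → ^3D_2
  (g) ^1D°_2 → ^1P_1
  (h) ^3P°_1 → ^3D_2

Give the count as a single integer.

6

(a) allowed
(b) allowed
(c) allowed
(d) allowed
(e) forbidden (ΔS fails)
(f) forbidden (parity, ΔS, ΔL, ΔJ fail)
(g) allowed
(h) allowed
Total allowed: 6 of 8.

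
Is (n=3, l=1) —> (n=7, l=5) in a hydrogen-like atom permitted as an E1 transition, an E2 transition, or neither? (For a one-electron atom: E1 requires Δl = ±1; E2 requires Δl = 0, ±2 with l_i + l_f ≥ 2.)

Δl = 5 − 1 = +4; l_i + l_f = 6.
E1 (Δl = ±1): not satisfied.
E2 (Δl = 0,±2, l_i+l_f ≥ 2): not satisfied.

neither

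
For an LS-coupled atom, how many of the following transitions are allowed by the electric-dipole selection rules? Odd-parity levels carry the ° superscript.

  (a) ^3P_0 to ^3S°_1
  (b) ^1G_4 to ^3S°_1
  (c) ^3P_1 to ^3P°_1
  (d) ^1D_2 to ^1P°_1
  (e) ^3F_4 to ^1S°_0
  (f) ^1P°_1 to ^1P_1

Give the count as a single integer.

4

(a) allowed
(b) forbidden (ΔS, ΔL, ΔJ fail)
(c) allowed
(d) allowed
(e) forbidden (ΔS, ΔL, ΔJ fail)
(f) allowed
Total allowed: 4 of 6.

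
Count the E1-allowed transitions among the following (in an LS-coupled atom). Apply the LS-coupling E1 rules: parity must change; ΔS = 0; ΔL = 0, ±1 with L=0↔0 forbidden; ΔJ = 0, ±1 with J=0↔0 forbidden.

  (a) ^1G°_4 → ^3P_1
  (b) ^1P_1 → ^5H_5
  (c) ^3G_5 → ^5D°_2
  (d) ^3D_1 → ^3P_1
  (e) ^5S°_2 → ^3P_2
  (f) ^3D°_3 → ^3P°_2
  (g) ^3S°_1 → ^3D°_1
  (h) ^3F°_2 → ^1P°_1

(a) forbidden (ΔS, ΔL, ΔJ fail)
(b) forbidden (parity, ΔS, ΔL, ΔJ fail)
(c) forbidden (ΔS, ΔL, ΔJ fail)
(d) forbidden (parity fails)
(e) forbidden (ΔS fails)
(f) forbidden (parity fails)
(g) forbidden (parity, ΔL fail)
(h) forbidden (parity, ΔS, ΔL fail)
Total allowed: 0 of 8.

0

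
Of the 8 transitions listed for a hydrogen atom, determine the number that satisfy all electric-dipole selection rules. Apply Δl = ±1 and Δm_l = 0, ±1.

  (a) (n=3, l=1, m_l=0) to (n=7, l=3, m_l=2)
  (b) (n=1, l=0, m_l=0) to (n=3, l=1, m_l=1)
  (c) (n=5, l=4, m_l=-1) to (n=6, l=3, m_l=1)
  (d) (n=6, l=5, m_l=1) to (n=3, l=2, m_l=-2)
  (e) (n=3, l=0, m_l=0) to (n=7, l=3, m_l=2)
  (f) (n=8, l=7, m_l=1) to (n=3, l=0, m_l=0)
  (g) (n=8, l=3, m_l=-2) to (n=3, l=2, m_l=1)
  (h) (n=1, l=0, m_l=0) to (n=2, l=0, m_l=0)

1

(a) forbidden — Δl = +2 (E1 requires Δl = ±1); Δm_l = +2 (E1 requires Δm_l = 0, ±1)
(b) allowed
(c) forbidden — Δm_l = +2 (E1 requires Δm_l = 0, ±1)
(d) forbidden — Δl = -3 (E1 requires Δl = ±1); Δm_l = -3 (E1 requires Δm_l = 0, ±1)
(e) forbidden — Δl = +3 (E1 requires Δl = ±1); Δm_l = +2 (E1 requires Δm_l = 0, ±1)
(f) forbidden — Δl = -7 (E1 requires Δl = ±1)
(g) forbidden — Δm_l = +3 (E1 requires Δm_l = 0, ±1)
(h) forbidden — Δl = +0 (E1 requires Δl = ±1)
Total allowed: 1 of 8.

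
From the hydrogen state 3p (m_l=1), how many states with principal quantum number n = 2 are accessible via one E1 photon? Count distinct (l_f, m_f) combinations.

E1 requires Δl = ±1, so l_f ∈ {0, 2}; with 0 ≤ l_f ≤ n_f−1 = 1, the allowed l_f values are {0}.
For l_f = 0: m_f ∈ {m_i−1, m_i, m_i+1} ∩ [−0, 0] = {0} → 1 state.
Total: 1.

1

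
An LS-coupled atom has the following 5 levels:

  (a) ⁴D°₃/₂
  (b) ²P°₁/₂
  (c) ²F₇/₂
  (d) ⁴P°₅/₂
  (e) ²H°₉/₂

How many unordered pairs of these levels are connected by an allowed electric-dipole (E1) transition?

0

(a)–(b): forbidden (parity, ΔS).
(a)–(c): forbidden (ΔS, ΔJ).
(a)–(d): forbidden (parity).
(a)–(e): forbidden (parity, ΔS, ΔL, ΔJ).
(b)–(c): forbidden (ΔL, ΔJ).
(b)–(d): forbidden (parity, ΔS, ΔJ).
(b)–(e): forbidden (parity, ΔL, ΔJ).
(c)–(d): forbidden (ΔS, ΔL).
(c)–(e): forbidden (ΔL).
(d)–(e): forbidden (parity, ΔS, ΔL, ΔJ).
Allowed pairs: 0 of 10.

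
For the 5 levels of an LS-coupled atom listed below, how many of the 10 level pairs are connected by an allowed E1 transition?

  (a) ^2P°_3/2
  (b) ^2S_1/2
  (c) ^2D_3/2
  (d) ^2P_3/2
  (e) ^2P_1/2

4

(a)–(b): allowed.
(a)–(c): allowed.
(a)–(d): allowed.
(a)–(e): allowed.
(b)–(c): forbidden (parity, ΔL).
(b)–(d): forbidden (parity).
(b)–(e): forbidden (parity).
(c)–(d): forbidden (parity).
(c)–(e): forbidden (parity).
(d)–(e): forbidden (parity).
Allowed pairs: 4 of 10.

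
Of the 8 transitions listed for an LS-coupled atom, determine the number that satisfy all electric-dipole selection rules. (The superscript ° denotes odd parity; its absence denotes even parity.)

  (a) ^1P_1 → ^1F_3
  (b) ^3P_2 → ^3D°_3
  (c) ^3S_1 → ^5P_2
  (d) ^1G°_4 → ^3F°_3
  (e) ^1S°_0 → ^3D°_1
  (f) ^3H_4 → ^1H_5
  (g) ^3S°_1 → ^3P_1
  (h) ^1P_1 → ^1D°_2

3

(a) forbidden (parity, ΔL, ΔJ fail)
(b) allowed
(c) forbidden (parity, ΔS fail)
(d) forbidden (parity, ΔS fail)
(e) forbidden (parity, ΔS, ΔL fail)
(f) forbidden (parity, ΔS fail)
(g) allowed
(h) allowed
Total allowed: 3 of 8.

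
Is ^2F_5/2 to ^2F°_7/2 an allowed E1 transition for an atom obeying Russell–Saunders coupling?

allowed

Parity must change: even → odd — passes.
ΔL = 0, ±1 (not L=0↔0): L: 3 → 3, ΔL = +0 — passes.
ΔS = 0: S: 1/2 → 1/2 — passes.
ΔJ = 0, ±1 (not J=0↔0): J: 5/2 → 7/2, ΔJ = +1 — passes.
All four E1 rules are satisfied.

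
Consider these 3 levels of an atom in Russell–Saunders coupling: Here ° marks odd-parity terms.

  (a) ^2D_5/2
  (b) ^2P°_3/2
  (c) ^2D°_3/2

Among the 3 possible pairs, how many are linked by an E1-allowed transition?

(a)–(b): allowed.
(a)–(c): allowed.
(b)–(c): forbidden (parity).
Allowed pairs: 2 of 3.

2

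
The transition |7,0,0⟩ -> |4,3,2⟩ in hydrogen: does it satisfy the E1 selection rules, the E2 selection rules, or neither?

Δl = 3 − 0 = +3; l_i + l_f = 3.
Δm_l = +2.
E1 (Δl = ±1, |Δm_l| ≤ 1): not satisfied.
E2 (Δl = 0,±2, l_i+l_f ≥ 2, |Δm_l| ≤ 2): not satisfied.

neither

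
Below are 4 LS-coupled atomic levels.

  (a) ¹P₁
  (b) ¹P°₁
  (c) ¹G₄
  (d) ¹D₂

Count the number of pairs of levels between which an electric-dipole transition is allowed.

(a)–(b): allowed.
(a)–(c): forbidden (parity, ΔL, ΔJ).
(a)–(d): forbidden (parity).
(b)–(c): forbidden (ΔL, ΔJ).
(b)–(d): allowed.
(c)–(d): forbidden (parity, ΔL, ΔJ).
Allowed pairs: 2 of 6.

2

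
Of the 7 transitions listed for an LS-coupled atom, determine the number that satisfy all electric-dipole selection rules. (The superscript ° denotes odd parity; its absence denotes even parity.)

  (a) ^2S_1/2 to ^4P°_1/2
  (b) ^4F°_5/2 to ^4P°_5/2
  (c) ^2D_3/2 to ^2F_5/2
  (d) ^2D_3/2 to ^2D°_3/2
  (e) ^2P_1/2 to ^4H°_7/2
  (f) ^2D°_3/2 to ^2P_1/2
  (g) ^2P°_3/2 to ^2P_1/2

(a) forbidden (ΔS fails)
(b) forbidden (parity, ΔL fail)
(c) forbidden (parity fails)
(d) allowed
(e) forbidden (ΔS, ΔL, ΔJ fail)
(f) allowed
(g) allowed
Total allowed: 3 of 7.

3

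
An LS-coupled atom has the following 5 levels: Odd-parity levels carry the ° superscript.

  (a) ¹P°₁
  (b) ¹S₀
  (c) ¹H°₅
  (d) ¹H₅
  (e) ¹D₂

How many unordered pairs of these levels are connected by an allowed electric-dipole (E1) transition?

3

(a)–(b): allowed.
(a)–(c): forbidden (parity, ΔL, ΔJ).
(a)–(d): forbidden (ΔL, ΔJ).
(a)–(e): allowed.
(b)–(c): forbidden (ΔL, ΔJ).
(b)–(d): forbidden (parity, ΔL, ΔJ).
(b)–(e): forbidden (parity, ΔL, ΔJ).
(c)–(d): allowed.
(c)–(e): forbidden (ΔL, ΔJ).
(d)–(e): forbidden (parity, ΔL, ΔJ).
Allowed pairs: 3 of 10.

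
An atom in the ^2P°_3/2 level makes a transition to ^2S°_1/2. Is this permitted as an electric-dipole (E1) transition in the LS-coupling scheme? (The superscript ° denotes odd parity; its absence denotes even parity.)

Reading off the term symbols: S 1/2→1/2, L 1→0, J 3/2→1/2, parity odd→odd.
Parity must change: odd → odd — fails.
ΔS = 0: S: 1/2 → 1/2 — ok.
ΔL = 0, ±1 (not L=0↔0): L: 1 → 0, ΔL = -1 — ok.
ΔJ = 0, ±1 (not J=0↔0): J: 3/2 → 1/2, ΔJ = -1 — ok.
Rule(s) violated: parity.

forbidden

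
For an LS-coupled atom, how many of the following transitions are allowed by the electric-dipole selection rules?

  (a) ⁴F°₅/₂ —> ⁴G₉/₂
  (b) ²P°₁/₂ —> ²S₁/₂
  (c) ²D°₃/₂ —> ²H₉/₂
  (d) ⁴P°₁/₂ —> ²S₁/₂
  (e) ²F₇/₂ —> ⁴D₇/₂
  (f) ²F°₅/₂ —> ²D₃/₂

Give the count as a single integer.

2

(a) forbidden (ΔJ fails)
(b) allowed
(c) forbidden (ΔL, ΔJ fail)
(d) forbidden (ΔS fails)
(e) forbidden (parity, ΔS fail)
(f) allowed
Total allowed: 2 of 6.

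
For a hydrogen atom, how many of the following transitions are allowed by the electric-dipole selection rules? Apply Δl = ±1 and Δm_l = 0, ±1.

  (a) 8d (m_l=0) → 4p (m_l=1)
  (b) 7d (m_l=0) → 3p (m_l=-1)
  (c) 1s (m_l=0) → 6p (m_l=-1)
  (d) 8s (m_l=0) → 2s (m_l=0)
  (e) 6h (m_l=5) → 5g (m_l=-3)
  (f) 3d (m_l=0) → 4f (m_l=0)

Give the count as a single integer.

(a) allowed
(b) allowed
(c) allowed
(d) forbidden — Δl = +0 (E1 requires Δl = ±1)
(e) forbidden — Δm_l = -8 (E1 requires Δm_l = 0, ±1)
(f) allowed
Total allowed: 4 of 6.

4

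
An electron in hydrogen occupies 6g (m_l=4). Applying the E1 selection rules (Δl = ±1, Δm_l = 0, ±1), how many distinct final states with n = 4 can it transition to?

E1 requires Δl = ±1, so l_f ∈ {3, 5}; with 0 ≤ l_f ≤ n_f−1 = 3, the allowed l_f values are {3}.
For l_f = 3: m_f ∈ {m_i−1, m_i, m_i+1} ∩ [−3, 3] = {3} → 1 state.
Total: 1.

1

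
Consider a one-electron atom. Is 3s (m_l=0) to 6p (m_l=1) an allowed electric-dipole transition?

Δl = 1 − 0 = +1; the E1 rule Δl = ±1 is ok.
m_l: 0 → 1 (Δm_l = +1). |Δm_l| ≤ 1 ok.
All E1 selection rules are satisfied.

allowed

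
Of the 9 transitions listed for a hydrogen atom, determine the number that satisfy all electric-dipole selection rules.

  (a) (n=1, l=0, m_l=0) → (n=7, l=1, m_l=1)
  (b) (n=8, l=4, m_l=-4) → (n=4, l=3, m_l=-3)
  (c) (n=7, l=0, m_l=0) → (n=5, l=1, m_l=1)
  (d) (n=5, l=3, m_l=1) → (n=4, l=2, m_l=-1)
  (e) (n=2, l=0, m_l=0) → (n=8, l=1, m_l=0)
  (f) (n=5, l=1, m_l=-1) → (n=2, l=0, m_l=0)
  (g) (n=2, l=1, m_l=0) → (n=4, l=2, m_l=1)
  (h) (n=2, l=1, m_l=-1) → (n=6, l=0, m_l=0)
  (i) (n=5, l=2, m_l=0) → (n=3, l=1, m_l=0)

(a) allowed
(b) allowed
(c) allowed
(d) forbidden — Δm_l = -2 (E1 requires Δm_l = 0, ±1)
(e) allowed
(f) allowed
(g) allowed
(h) allowed
(i) allowed
Total allowed: 8 of 9.

8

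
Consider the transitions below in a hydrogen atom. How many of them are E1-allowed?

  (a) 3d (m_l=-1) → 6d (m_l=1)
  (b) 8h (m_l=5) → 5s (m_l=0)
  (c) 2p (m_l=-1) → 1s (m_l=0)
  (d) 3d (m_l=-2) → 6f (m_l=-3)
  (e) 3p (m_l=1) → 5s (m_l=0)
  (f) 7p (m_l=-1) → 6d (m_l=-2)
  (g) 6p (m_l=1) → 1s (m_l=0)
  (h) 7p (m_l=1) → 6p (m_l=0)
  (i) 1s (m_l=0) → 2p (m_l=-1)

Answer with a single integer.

6

(a) forbidden — Δl = +0 (E1 requires Δl = ±1); Δm_l = +2 (E1 requires Δm_l = 0, ±1)
(b) forbidden — Δl = -5 (E1 requires Δl = ±1); Δm_l = -5 (E1 requires Δm_l = 0, ±1)
(c) allowed
(d) allowed
(e) allowed
(f) allowed
(g) allowed
(h) forbidden — Δl = +0 (E1 requires Δl = ±1)
(i) allowed
Total allowed: 6 of 9.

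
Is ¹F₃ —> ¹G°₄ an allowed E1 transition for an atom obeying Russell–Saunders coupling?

Parity must change: even → odd — ok.
ΔS = 0: S: 0 → 0 — ok.
ΔL = 0, ±1 (not L=0↔0): L: 3 → 4, ΔL = +1 — ok.
ΔJ = 0, ±1 (not J=0↔0): J: 3 → 4, ΔJ = +1 — ok.
All four E1 rules are satisfied.

allowed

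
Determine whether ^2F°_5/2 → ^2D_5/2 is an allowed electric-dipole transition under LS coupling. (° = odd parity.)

allowed

Reading off the term symbols: S 1/2→1/2, L 3→2, J 5/2→5/2, parity odd→even.
Parity must change: odd → even — passes.
ΔS = 0: S: 1/2 → 1/2 — passes.
ΔJ = 0, ±1 (not J=0↔0): J: 5/2 → 5/2, ΔJ = +0 — passes.
ΔL = 0, ±1 (not L=0↔0): L: 3 → 2, ΔL = -1 — passes.
All four E1 rules are satisfied.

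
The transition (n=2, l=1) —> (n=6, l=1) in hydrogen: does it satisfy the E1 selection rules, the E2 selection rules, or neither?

E2

Δl = 1 − 1 = +0; l_i + l_f = 2.
E1 (Δl = ±1): not satisfied.
E2 (Δl = 0,±2, l_i+l_f ≥ 2): satisfied.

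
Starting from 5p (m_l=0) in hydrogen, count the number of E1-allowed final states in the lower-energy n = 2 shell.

1

E1 requires Δl = ±1, so l_f ∈ {0, 2}; with 0 ≤ l_f ≤ n_f−1 = 1, the allowed l_f values are {0}.
For l_f = 0: m_f ∈ {m_i−1, m_i, m_i+1} ∩ [−0, 0] = {0} → 1 state.
Total: 1.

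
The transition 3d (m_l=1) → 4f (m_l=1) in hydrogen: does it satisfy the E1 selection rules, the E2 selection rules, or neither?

E1

Δl = 3 − 2 = +1; l_i + l_f = 5.
Δm_l = +0.
E1 (Δl = ±1, |Δm_l| ≤ 1): satisfied.
E2 (Δl = 0,±2, l_i+l_f ≥ 2, |Δm_l| ≤ 2): not satisfied.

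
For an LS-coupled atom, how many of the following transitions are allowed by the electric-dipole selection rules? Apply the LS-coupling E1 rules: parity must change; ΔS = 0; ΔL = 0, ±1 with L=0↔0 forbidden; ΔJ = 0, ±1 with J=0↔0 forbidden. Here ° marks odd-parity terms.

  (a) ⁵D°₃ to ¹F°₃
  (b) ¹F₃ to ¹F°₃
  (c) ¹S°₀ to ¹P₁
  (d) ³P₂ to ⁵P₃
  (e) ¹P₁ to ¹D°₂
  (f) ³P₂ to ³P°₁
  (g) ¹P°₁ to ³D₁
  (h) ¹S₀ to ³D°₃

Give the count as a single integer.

4

(a) forbidden (parity, ΔS fail)
(b) allowed
(c) allowed
(d) forbidden (parity, ΔS fail)
(e) allowed
(f) allowed
(g) forbidden (ΔS fails)
(h) forbidden (ΔS, ΔL, ΔJ fail)
Total allowed: 4 of 8.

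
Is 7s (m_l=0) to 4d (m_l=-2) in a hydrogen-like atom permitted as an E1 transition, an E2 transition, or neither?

E2

Δl = 2 − 0 = +2; l_i + l_f = 2.
Δm_l = -2.
E1 (Δl = ±1, |Δm_l| ≤ 1): not satisfied.
E2 (Δl = 0,±2, l_i+l_f ≥ 2, |Δm_l| ≤ 2): satisfied.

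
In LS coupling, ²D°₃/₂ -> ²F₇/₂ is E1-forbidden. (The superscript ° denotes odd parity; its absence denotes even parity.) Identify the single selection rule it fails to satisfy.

the ΔJ = 0, ±1 rule

Parity must change: odd → even — passes.
ΔS = 0: S: 1/2 → 1/2 — passes.
ΔL = 0, ±1 (not L=0↔0): L: 2 → 3, ΔL = +1 — passes.
ΔJ = 0, ±1 (not J=0↔0): J: 3/2 → 7/2, ΔJ = +2 — fails.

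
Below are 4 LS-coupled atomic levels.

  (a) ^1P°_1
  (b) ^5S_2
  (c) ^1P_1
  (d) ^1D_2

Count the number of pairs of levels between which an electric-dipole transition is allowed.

(a)–(b): forbidden (ΔS).
(a)–(c): allowed.
(a)–(d): allowed.
(b)–(c): forbidden (parity, ΔS).
(b)–(d): forbidden (parity, ΔS, ΔL).
(c)–(d): forbidden (parity).
Allowed pairs: 2 of 6.

2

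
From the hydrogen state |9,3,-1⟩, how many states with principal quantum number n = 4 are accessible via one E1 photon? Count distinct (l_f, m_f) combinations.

E1 requires Δl = ±1, so l_f ∈ {2, 4}; with 0 ≤ l_f ≤ n_f−1 = 3, the allowed l_f values are {2}.
For l_f = 2: m_f ∈ {m_i−1, m_i, m_i+1} ∩ [−2, 2] = {-2, -1, 0} → 3 states.
Total: 3.

3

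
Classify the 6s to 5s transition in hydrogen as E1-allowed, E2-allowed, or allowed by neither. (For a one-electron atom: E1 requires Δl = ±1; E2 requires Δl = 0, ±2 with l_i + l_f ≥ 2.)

neither

Δl = 0 − 0 = +0; l_i + l_f = 0.
E1 (Δl = ±1): not satisfied.
E2 (Δl = 0,±2, l_i+l_f ≥ 2): not satisfied.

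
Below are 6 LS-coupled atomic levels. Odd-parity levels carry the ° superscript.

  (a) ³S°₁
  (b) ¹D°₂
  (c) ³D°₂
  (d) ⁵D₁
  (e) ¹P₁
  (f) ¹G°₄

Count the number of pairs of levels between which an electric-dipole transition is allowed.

(a)–(b): forbidden (parity, ΔS, ΔL).
(a)–(c): forbidden (parity, ΔL).
(a)–(d): forbidden (ΔS, ΔL).
(a)–(e): forbidden (ΔS).
(a)–(f): forbidden (parity, ΔS, ΔL, ΔJ).
(b)–(c): forbidden (parity, ΔS).
(b)–(d): forbidden (ΔS).
(b)–(e): allowed.
(b)–(f): forbidden (parity, ΔL, ΔJ).
(c)–(d): forbidden (ΔS).
(c)–(e): forbidden (ΔS).
(c)–(f): forbidden (parity, ΔS, ΔL, ΔJ).
(d)–(e): forbidden (parity, ΔS).
(d)–(f): forbidden (ΔS, ΔL, ΔJ).
(e)–(f): forbidden (ΔL, ΔJ).
Allowed pairs: 1 of 15.

1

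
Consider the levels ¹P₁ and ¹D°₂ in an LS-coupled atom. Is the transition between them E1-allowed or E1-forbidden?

Initial level: S=0, L=1, J=1, parity even. Final level: S=0, L=2, J=2, parity odd.
Parity must change: even → odd — ✓.
ΔL = 0, ±1 (not L=0↔0): L: 1 → 2, ΔL = +1 — ✓.
ΔS = 0: S: 0 → 0 — ✓.
ΔJ = 0, ±1 (not J=0↔0): J: 1 → 2, ΔJ = +1 — ✓.
All four E1 rules are satisfied.

allowed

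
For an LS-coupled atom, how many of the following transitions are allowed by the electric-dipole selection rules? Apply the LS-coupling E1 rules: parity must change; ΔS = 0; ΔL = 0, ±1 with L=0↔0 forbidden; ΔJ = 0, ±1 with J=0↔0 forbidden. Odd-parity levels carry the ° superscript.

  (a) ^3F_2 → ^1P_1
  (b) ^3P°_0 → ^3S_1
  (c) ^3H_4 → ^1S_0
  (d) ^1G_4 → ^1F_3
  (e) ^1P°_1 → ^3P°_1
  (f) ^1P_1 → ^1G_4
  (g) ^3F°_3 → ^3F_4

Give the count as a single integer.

2

(a) forbidden (parity, ΔS, ΔL fail)
(b) allowed
(c) forbidden (parity, ΔS, ΔL, ΔJ fail)
(d) forbidden (parity fails)
(e) forbidden (parity, ΔS fail)
(f) forbidden (parity, ΔL, ΔJ fail)
(g) allowed
Total allowed: 2 of 7.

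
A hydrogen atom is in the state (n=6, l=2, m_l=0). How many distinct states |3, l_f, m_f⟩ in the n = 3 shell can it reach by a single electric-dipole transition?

E1 requires Δl = ±1, so l_f ∈ {1, 3}; with 0 ≤ l_f ≤ n_f−1 = 2, the allowed l_f values are {1}.
For l_f = 1: m_f ∈ {m_i−1, m_i, m_i+1} ∩ [−1, 1] = {-1, 0, 1} → 3 states.
Total: 3.

3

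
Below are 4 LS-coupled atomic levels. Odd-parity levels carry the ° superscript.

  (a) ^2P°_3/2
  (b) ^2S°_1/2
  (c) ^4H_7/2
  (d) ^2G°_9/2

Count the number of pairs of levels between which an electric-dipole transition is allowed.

(a)–(b): forbidden (parity).
(a)–(c): forbidden (ΔS, ΔL, ΔJ).
(a)–(d): forbidden (parity, ΔL, ΔJ).
(b)–(c): forbidden (ΔS, ΔL, ΔJ).
(b)–(d): forbidden (parity, ΔL, ΔJ).
(c)–(d): forbidden (ΔS).
Allowed pairs: 0 of 6.

0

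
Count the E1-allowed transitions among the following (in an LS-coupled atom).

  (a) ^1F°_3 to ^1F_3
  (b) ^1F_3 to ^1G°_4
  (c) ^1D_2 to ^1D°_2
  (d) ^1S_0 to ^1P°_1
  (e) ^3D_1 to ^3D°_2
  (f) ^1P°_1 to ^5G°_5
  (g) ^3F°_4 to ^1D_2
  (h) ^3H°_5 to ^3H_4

6

(a) allowed
(b) allowed
(c) allowed
(d) allowed
(e) allowed
(f) forbidden (parity, ΔS, ΔL, ΔJ fail)
(g) forbidden (ΔS, ΔJ fail)
(h) allowed
Total allowed: 6 of 8.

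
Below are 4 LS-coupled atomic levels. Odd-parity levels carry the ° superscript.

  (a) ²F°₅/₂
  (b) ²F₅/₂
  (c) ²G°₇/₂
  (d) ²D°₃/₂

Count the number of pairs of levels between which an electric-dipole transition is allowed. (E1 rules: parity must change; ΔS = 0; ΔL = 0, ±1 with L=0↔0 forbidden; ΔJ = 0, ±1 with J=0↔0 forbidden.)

(a)–(b): allowed.
(a)–(c): forbidden (parity).
(a)–(d): forbidden (parity).
(b)–(c): allowed.
(b)–(d): allowed.
(c)–(d): forbidden (parity, ΔL, ΔJ).
Allowed pairs: 3 of 6.

3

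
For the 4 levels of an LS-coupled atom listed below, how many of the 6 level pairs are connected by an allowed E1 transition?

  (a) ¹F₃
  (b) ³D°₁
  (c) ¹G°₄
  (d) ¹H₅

2

(a)–(b): forbidden (ΔS, ΔJ).
(a)–(c): allowed.
(a)–(d): forbidden (parity, ΔL, ΔJ).
(b)–(c): forbidden (parity, ΔS, ΔL, ΔJ).
(b)–(d): forbidden (ΔS, ΔL, ΔJ).
(c)–(d): allowed.
Allowed pairs: 2 of 6.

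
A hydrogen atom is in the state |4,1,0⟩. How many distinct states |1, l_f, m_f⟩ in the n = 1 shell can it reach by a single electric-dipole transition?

E1 requires Δl = ±1, so l_f ∈ {0, 2}; with 0 ≤ l_f ≤ n_f−1 = 0, the allowed l_f values are {0}.
For l_f = 0: m_f ∈ {m_i−1, m_i, m_i+1} ∩ [−0, 0] = {0} → 1 state.
Total: 1.

1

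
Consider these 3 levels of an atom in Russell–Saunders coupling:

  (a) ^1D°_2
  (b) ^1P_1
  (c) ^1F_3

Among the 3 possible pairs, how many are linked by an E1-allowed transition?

2

(a)–(b): allowed.
(a)–(c): allowed.
(b)–(c): forbidden (parity, ΔL, ΔJ).
Allowed pairs: 2 of 3.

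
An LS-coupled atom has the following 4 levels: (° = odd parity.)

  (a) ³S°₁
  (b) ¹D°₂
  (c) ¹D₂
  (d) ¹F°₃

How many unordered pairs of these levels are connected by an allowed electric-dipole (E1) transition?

(a)–(b): forbidden (parity, ΔS, ΔL).
(a)–(c): forbidden (ΔS, ΔL).
(a)–(d): forbidden (parity, ΔS, ΔL, ΔJ).
(b)–(c): allowed.
(b)–(d): forbidden (parity).
(c)–(d): allowed.
Allowed pairs: 2 of 6.

2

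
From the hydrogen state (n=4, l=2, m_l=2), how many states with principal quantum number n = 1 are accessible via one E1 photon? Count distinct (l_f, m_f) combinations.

0

E1 requires l_f ∈ {1, 3}, but neither lies in [0, 0], so no final state is reachable.
Total: 0.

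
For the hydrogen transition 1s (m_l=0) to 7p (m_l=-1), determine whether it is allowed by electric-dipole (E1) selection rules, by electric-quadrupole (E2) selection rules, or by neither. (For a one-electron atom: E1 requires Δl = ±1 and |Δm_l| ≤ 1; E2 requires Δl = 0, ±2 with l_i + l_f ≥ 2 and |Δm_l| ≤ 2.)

Δl = 1 − 0 = +1; l_i + l_f = 1.
Δm_l = -1.
E1 (Δl = ±1, |Δm_l| ≤ 1): satisfied.
E2 (Δl = 0,±2, l_i+l_f ≥ 2, |Δm_l| ≤ 2): not satisfied.

E1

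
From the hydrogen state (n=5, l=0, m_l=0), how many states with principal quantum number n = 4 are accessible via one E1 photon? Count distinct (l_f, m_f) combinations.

E1 requires Δl = ±1, so l_f ∈ {-1, 1}; with 0 ≤ l_f ≤ n_f−1 = 3, the allowed l_f values are {1}.
For l_f = 1: m_f ∈ {m_i−1, m_i, m_i+1} ∩ [−1, 1] = {-1, 0, 1} → 3 states.
Total: 3.

3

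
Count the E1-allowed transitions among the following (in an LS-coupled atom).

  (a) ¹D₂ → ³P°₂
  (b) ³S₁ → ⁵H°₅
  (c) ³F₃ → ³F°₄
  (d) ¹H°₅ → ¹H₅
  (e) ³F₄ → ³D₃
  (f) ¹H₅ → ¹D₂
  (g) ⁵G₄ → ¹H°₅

2

(a) forbidden (ΔS fails)
(b) forbidden (ΔS, ΔL, ΔJ fail)
(c) allowed
(d) allowed
(e) forbidden (parity fails)
(f) forbidden (parity, ΔL, ΔJ fail)
(g) forbidden (ΔS fails)
Total allowed: 2 of 7.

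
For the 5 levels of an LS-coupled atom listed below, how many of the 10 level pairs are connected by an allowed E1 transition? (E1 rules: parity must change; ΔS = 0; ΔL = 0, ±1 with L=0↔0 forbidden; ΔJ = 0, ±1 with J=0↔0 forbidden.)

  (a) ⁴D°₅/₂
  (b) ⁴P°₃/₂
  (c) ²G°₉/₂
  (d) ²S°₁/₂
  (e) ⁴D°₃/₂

(a)–(b): forbidden (parity).
(a)–(c): forbidden (parity, ΔS, ΔL, ΔJ).
(a)–(d): forbidden (parity, ΔS, ΔL, ΔJ).
(a)–(e): forbidden (parity).
(b)–(c): forbidden (parity, ΔS, ΔL, ΔJ).
(b)–(d): forbidden (parity, ΔS).
(b)–(e): forbidden (parity).
(c)–(d): forbidden (parity, ΔL, ΔJ).
(c)–(e): forbidden (parity, ΔS, ΔL, ΔJ).
(d)–(e): forbidden (parity, ΔS, ΔL).
Allowed pairs: 0 of 10.

0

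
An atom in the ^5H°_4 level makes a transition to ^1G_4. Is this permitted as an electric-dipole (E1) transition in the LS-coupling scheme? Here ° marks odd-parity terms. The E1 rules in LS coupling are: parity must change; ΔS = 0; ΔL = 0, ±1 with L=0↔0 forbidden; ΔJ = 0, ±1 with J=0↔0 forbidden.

Parity must change: odd → even — ok.
ΔS = 0: S: 2 → 0 — fails.
ΔL = 0, ±1 (not L=0↔0): L: 5 → 4, ΔL = -1 — ok.
ΔJ = 0, ±1 (not J=0↔0): J: 4 → 4, ΔJ = +0 — ok.
Rule(s) violated: ΔS.

forbidden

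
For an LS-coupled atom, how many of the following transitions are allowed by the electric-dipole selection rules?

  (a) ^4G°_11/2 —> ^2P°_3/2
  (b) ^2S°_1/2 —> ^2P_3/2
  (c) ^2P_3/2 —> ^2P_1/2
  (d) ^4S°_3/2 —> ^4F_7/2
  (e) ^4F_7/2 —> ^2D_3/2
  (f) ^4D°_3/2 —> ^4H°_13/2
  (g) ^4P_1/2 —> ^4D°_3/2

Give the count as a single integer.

(a) forbidden (parity, ΔS, ΔL, ΔJ fail)
(b) allowed
(c) forbidden (parity fails)
(d) forbidden (ΔL, ΔJ fail)
(e) forbidden (parity, ΔS, ΔJ fail)
(f) forbidden (parity, ΔL, ΔJ fail)
(g) allowed
Total allowed: 2 of 7.

2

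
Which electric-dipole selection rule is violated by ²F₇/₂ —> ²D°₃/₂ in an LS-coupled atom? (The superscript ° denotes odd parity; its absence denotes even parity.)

Initial level: S=1/2, L=3, J=7/2, parity even. Final level: S=1/2, L=2, J=3/2, parity odd.
ΔS = 0: S: 1/2 → 1/2 — ✓.
ΔJ = 0, ±1 (not J=0↔0): J: 7/2 → 3/2, ΔJ = -2 — ✗.
ΔL = 0, ±1 (not L=0↔0): L: 3 → 2, ΔL = -1 — ✓.
Parity must change: even → odd — ✓.

the ΔJ = 0, ±1 rule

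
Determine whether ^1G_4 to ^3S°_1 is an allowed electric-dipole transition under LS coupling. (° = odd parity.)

ΔJ = 0, ±1 (not J=0↔0): J: 4 → 1, ΔJ = -3 — fails.
Parity must change: even → odd — passes.
ΔL = 0, ±1 (not L=0↔0): L: 4 → 0, ΔL = -4 — fails.
ΔS = 0: S: 0 → 1 — fails.
Rule(s) violated: ΔS, ΔL, ΔJ.

forbidden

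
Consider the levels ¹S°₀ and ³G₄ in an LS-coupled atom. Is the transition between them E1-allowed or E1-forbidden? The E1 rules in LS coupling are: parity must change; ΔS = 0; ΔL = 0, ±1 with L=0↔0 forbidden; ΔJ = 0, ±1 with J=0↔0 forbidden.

Reading off the term symbols: S 0→1, L 0→4, J 0→4, parity odd→even.
Parity must change: odd → even — passes.
ΔL = 0, ±1 (not L=0↔0): L: 0 → 4, ΔL = +4 — fails.
ΔS = 0: S: 0 → 1 — fails.
ΔJ = 0, ±1 (not J=0↔0): J: 0 → 4, ΔJ = +4 — fails.
Rule(s) violated: ΔS, ΔL, ΔJ.

forbidden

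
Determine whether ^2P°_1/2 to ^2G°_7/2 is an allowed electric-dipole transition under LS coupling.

Initial level: S=1/2, L=1, J=1/2, parity odd. Final level: S=1/2, L=4, J=7/2, parity odd.
Parity must change: odd → odd — violated.
ΔL = 0, ±1 (not L=0↔0): L: 1 → 4, ΔL = +3 — violated.
ΔS = 0: S: 1/2 → 1/2 — satisfied.
ΔJ = 0, ±1 (not J=0↔0): J: 1/2 → 7/2, ΔJ = +3 — violated.
Rule(s) violated: parity, ΔL, ΔJ.

forbidden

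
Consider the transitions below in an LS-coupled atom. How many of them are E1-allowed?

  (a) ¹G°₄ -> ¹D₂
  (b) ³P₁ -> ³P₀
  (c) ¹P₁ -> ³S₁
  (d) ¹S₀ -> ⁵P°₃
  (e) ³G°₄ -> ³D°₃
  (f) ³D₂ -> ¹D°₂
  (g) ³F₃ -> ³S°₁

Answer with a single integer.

0

(a) forbidden (ΔL, ΔJ fail)
(b) forbidden (parity fails)
(c) forbidden (parity, ΔS fail)
(d) forbidden (ΔS, ΔJ fail)
(e) forbidden (parity, ΔL fail)
(f) forbidden (ΔS fails)
(g) forbidden (ΔL, ΔJ fail)
Total allowed: 0 of 7.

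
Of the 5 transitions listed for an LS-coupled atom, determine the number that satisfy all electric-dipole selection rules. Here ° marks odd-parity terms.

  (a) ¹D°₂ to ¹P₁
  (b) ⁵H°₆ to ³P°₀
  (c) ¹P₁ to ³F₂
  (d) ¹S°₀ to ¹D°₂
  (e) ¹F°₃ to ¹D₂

(a) allowed
(b) forbidden (parity, ΔS, ΔL, ΔJ fail)
(c) forbidden (parity, ΔS, ΔL fail)
(d) forbidden (parity, ΔL, ΔJ fail)
(e) allowed
Total allowed: 2 of 5.

2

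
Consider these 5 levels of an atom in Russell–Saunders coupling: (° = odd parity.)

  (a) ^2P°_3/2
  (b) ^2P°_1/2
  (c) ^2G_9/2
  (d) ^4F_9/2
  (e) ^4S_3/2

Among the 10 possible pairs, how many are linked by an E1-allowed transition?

(a)–(b): forbidden (parity).
(a)–(c): forbidden (ΔL, ΔJ).
(a)–(d): forbidden (ΔS, ΔL, ΔJ).
(a)–(e): forbidden (ΔS).
(b)–(c): forbidden (ΔL, ΔJ).
(b)–(d): forbidden (ΔS, ΔL, ΔJ).
(b)–(e): forbidden (ΔS).
(c)–(d): forbidden (parity, ΔS).
(c)–(e): forbidden (parity, ΔS, ΔL, ΔJ).
(d)–(e): forbidden (parity, ΔL, ΔJ).
Allowed pairs: 0 of 10.

0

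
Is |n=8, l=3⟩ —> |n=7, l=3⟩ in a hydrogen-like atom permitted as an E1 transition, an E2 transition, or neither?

E2

Δl = 3 − 3 = +0; l_i + l_f = 6.
E1 (Δl = ±1): not satisfied.
E2 (Δl = 0,±2, l_i+l_f ≥ 2): satisfied.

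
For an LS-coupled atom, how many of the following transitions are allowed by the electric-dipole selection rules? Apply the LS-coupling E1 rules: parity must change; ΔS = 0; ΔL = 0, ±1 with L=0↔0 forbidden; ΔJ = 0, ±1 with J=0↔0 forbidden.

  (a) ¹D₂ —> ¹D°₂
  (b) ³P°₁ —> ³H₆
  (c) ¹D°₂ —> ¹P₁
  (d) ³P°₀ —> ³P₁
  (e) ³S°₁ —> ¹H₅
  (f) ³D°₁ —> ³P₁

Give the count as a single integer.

4

(a) allowed
(b) forbidden (ΔL, ΔJ fail)
(c) allowed
(d) allowed
(e) forbidden (ΔS, ΔL, ΔJ fail)
(f) allowed
Total allowed: 4 of 6.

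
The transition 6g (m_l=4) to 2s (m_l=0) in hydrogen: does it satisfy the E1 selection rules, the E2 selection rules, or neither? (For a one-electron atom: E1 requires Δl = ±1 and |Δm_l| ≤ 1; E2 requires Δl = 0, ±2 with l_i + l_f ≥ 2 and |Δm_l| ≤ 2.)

Δl = 0 − 4 = -4; l_i + l_f = 4.
Δm_l = -4.
E1 (Δl = ±1, |Δm_l| ≤ 1): not satisfied.
E2 (Δl = 0,±2, l_i+l_f ≥ 2, |Δm_l| ≤ 2): not satisfied.

neither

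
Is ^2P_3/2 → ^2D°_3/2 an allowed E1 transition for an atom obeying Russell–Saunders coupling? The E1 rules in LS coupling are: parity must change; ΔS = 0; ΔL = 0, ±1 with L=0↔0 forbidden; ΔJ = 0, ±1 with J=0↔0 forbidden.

Parity must change: even → odd — satisfied.
ΔL = 0, ±1 (not L=0↔0): L: 1 → 2, ΔL = +1 — satisfied.
ΔS = 0: S: 1/2 → 1/2 — satisfied.
ΔJ = 0, ±1 (not J=0↔0): J: 3/2 → 3/2, ΔJ = +0 — satisfied.
All four E1 rules are satisfied.

allowed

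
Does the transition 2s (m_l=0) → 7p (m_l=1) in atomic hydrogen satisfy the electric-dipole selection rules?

allowed

l: 0 → 1 (Δl = +1). Δl = ±1 passes.
m_l: 0 → 1 (Δm_l = +1). |Δm_l| ≤ 1 passes.
All E1 selection rules are satisfied.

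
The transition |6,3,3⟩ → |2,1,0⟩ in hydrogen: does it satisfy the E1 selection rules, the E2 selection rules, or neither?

Δl = 1 − 3 = -2; l_i + l_f = 4.
Δm_l = -3.
E1 (Δl = ±1, |Δm_l| ≤ 1): not satisfied.
E2 (Δl = 0,±2, l_i+l_f ≥ 2, |Δm_l| ≤ 2): not satisfied.

neither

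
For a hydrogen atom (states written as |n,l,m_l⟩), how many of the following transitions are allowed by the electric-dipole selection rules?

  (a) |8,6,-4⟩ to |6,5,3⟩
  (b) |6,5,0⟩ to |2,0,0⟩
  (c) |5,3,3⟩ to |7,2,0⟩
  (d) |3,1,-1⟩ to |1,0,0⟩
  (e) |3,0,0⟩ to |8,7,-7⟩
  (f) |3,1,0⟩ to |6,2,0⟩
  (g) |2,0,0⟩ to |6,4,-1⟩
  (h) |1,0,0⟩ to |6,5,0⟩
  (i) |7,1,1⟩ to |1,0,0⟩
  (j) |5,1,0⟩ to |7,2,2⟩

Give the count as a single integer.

(a) forbidden — Δm_l = +7 (E1 requires Δm_l = 0, ±1)
(b) forbidden — Δl = -5 (E1 requires Δl = ±1)
(c) forbidden — Δm_l = -3 (E1 requires Δm_l = 0, ±1)
(d) allowed
(e) forbidden — Δl = +7 (E1 requires Δl = ±1); Δm_l = -7 (E1 requires Δm_l = 0, ±1)
(f) allowed
(g) forbidden — Δl = +4 (E1 requires Δl = ±1)
(h) forbidden — Δl = +5 (E1 requires Δl = ±1)
(i) allowed
(j) forbidden — Δm_l = +2 (E1 requires Δm_l = 0, ±1)
Total allowed: 3 of 10.

3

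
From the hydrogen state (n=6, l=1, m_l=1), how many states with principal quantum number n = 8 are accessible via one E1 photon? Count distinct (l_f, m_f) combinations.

E1 requires Δl = ±1, so l_f ∈ {0, 2}; with 0 ≤ l_f ≤ n_f−1 = 7, the allowed l_f values are {0, 2}.
For l_f = 0: m_f ∈ {m_i−1, m_i, m_i+1} ∩ [−0, 0] = {0} → 1 state.
For l_f = 2: m_f ∈ {m_i−1, m_i, m_i+1} ∩ [−2, 2] = {0, 1, 2} → 3 states.
Total: 4.

4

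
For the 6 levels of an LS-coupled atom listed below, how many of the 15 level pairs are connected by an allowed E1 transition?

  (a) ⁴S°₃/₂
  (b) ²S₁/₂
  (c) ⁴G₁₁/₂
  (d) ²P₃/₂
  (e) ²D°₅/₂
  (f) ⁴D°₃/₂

(a)–(b): forbidden (ΔS, ΔL).
(a)–(c): forbidden (ΔL, ΔJ).
(a)–(d): forbidden (ΔS).
(a)–(e): forbidden (parity, ΔS, ΔL).
(a)–(f): forbidden (parity, ΔL).
(b)–(c): forbidden (parity, ΔS, ΔL, ΔJ).
(b)–(d): forbidden (parity).
(b)–(e): forbidden (ΔL, ΔJ).
(b)–(f): forbidden (ΔS, ΔL).
(c)–(d): forbidden (parity, ΔS, ΔL, ΔJ).
(c)–(e): forbidden (ΔS, ΔL, ΔJ).
(c)–(f): forbidden (ΔL, ΔJ).
(d)–(e): allowed.
(d)–(f): forbidden (ΔS).
(e)–(f): forbidden (parity, ΔS).
Allowed pairs: 1 of 15.

1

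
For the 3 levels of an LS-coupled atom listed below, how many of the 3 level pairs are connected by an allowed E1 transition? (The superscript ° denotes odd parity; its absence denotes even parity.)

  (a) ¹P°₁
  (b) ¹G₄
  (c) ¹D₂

(a)–(b): forbidden (ΔL, ΔJ).
(a)–(c): allowed.
(b)–(c): forbidden (parity, ΔL, ΔJ).
Allowed pairs: 1 of 3.

1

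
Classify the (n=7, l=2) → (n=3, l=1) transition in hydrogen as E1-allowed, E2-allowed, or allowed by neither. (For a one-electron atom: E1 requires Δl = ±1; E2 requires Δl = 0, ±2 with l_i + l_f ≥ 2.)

E1

Δl = 1 − 2 = -1; l_i + l_f = 3.
E1 (Δl = ±1): satisfied.
E2 (Δl = 0,±2, l_i+l_f ≥ 2): not satisfied.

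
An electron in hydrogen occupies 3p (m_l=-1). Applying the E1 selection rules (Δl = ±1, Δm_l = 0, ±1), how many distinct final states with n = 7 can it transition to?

4

E1 requires Δl = ±1, so l_f ∈ {0, 2}; with 0 ≤ l_f ≤ n_f−1 = 6, the allowed l_f values are {0, 2}.
For l_f = 0: m_f ∈ {m_i−1, m_i, m_i+1} ∩ [−0, 0] = {0} → 1 state.
For l_f = 2: m_f ∈ {m_i−1, m_i, m_i+1} ∩ [−2, 2] = {-2, -1, 0} → 3 states.
Total: 4.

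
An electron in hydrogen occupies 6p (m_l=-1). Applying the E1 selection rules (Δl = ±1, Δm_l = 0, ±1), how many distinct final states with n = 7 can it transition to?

4

E1 requires Δl = ±1, so l_f ∈ {0, 2}; with 0 ≤ l_f ≤ n_f−1 = 6, the allowed l_f values are {0, 2}.
For l_f = 0: m_f ∈ {m_i−1, m_i, m_i+1} ∩ [−0, 0] = {0} → 1 state.
For l_f = 2: m_f ∈ {m_i−1, m_i, m_i+1} ∩ [−2, 2] = {-2, -1, 0} → 3 states.
Total: 4.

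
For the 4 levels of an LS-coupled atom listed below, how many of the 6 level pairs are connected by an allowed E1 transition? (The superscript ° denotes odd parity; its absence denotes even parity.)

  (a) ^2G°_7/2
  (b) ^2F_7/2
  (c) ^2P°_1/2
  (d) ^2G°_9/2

2

(a)–(b): allowed.
(a)–(c): forbidden (parity, ΔL, ΔJ).
(a)–(d): forbidden (parity).
(b)–(c): forbidden (ΔL, ΔJ).
(b)–(d): allowed.
(c)–(d): forbidden (parity, ΔL, ΔJ).
Allowed pairs: 2 of 6.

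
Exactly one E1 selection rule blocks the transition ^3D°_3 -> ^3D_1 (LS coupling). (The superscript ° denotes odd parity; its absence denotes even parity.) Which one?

ΔJ = 0, ±1 (not J=0↔0): J: 3 → 1, ΔJ = -2 — violated.
ΔL = 0, ±1 (not L=0↔0): L: 2 → 2, ΔL = +0 — satisfied.
ΔS = 0: S: 1 → 1 — satisfied.
Parity must change: odd → even — satisfied.

the ΔJ = 0, ±1 rule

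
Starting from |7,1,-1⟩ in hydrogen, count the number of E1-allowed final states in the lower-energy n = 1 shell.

1

E1 requires Δl = ±1, so l_f ∈ {0, 2}; with 0 ≤ l_f ≤ n_f−1 = 0, the allowed l_f values are {0}.
For l_f = 0: m_f ∈ {m_i−1, m_i, m_i+1} ∩ [−0, 0] = {0} → 1 state.
Total: 1.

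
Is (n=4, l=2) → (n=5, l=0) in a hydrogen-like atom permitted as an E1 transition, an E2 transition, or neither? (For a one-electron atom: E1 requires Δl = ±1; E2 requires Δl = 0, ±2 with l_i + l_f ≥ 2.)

Δl = 0 − 2 = -2; l_i + l_f = 2.
E1 (Δl = ±1): not satisfied.
E2 (Δl = 0,±2, l_i+l_f ≥ 2): satisfied.

E2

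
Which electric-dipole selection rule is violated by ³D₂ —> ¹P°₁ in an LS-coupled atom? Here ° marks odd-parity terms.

the ΔS = 0 rule

Initial level: S=1, L=2, J=2, parity even. Final level: S=0, L=1, J=1, parity odd.
Parity must change: even → odd — passes.
ΔS = 0: S: 1 → 0 — fails.
ΔL = 0, ±1 (not L=0↔0): L: 2 → 1, ΔL = -1 — passes.
ΔJ = 0, ±1 (not J=0↔0): J: 2 → 1, ΔJ = -1 — passes.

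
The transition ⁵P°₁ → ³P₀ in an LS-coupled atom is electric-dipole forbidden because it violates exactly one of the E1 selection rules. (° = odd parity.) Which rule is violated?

Reading off the term symbols: S 2→1, L 1→1, J 1→0, parity odd→even.
Parity must change: odd → even — ✓.
ΔS = 0: S: 2 → 1 — ✗.
ΔL = 0, ±1 (not L=0↔0): L: 1 → 1, ΔL = +0 — ✓.
ΔJ = 0, ±1 (not J=0↔0): J: 1 → 0, ΔJ = -1 — ✓.

the ΔS = 0 rule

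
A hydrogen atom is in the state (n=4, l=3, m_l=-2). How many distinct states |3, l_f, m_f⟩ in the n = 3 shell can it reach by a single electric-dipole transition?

2

E1 requires Δl = ±1, so l_f ∈ {2, 4}; with 0 ≤ l_f ≤ n_f−1 = 2, the allowed l_f values are {2}.
For l_f = 2: m_f ∈ {m_i−1, m_i, m_i+1} ∩ [−2, 2] = {-2, -1} → 2 states.
Total: 2.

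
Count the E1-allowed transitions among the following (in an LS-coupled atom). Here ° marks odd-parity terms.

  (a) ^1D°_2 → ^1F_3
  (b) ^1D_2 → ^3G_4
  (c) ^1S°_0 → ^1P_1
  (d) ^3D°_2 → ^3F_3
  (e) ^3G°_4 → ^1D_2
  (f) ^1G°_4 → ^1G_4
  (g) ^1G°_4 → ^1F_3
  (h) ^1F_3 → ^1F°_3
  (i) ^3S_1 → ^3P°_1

(a) allowed
(b) forbidden (parity, ΔS, ΔL, ΔJ fail)
(c) allowed
(d) allowed
(e) forbidden (ΔS, ΔL, ΔJ fail)
(f) allowed
(g) allowed
(h) allowed
(i) allowed
Total allowed: 7 of 9.

7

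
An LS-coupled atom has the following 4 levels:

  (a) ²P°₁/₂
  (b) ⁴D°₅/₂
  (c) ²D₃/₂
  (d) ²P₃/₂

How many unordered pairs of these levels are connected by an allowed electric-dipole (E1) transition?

2

(a)–(b): forbidden (parity, ΔS, ΔJ).
(a)–(c): allowed.
(a)–(d): allowed.
(b)–(c): forbidden (ΔS).
(b)–(d): forbidden (ΔS).
(c)–(d): forbidden (parity).
Allowed pairs: 2 of 6.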